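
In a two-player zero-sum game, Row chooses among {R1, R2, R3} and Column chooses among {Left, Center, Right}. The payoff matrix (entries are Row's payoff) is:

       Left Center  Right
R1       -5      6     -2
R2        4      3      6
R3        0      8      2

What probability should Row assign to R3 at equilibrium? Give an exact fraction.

Row minima: R1 → -5, R2 → 3, R3 → 0; maximin = 3.
Column maxima: Left → 4, Center → 8, Right → 6; minimax = 4.
3 ≠ 4, so there is no saddle point; optimal play is mixed.
R1 is strictly dominated by R3, so Row never plays it.
Right is strictly dominated by Left (it gives Row strictly more in every row), so Column never plays it.
On the remaining 2×2 (R2, R3 vs Left, Center):
Let Row play R2 with probability p. Expected payoff against Left: 4p + 0(1−p) = 4p; against Center: 3p + 8(1−p) = −5p + 8.
Setting these equal: 4p = −5p + 8 ⇒ 9p = 8 ⇒ p = 8/9, and the value is (4)·(8/9) = 32/9.
For Column: with q = P(Left), equating R2's and R3's payoffs gives q + 3 = −8q + 8 ⇒ q = 5/9.

1/9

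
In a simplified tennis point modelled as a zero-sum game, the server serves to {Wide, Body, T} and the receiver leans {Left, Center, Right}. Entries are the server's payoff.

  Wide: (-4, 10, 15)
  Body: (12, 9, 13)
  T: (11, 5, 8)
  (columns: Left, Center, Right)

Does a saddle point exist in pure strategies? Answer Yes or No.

Row minima: Wide → -4, Body → 9, T → 5; maximin = 9.
Column maxima: Left → 12, Center → 10, Right → 15; minimax = 10.
9 ≠ 10, so no pure-strategy equilibrium exists.

No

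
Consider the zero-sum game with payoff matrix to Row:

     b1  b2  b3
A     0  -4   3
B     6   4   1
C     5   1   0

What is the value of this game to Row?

Row minima: A → -4, B → 1, C → 0; maximin = 1.
Column maxima: b1 → 6, b2 → 4, b3 → 3; minimax = 3.
1 ≠ 3, so there is no saddle point; optimal play is mixed.
C is strictly dominated by B, so Row never plays it.
b1 is strictly dominated by b2 (it gives Row strictly more in every row), so Column never plays it.
On the remaining 2×2 (A, B vs b2, b3):
Let Row play A with probability p. Expected payoff against b2: (-4)p + 4(1−p) = −8p + 4; against b3: 3p + 1(1−p) = 2p + 1.
Setting these equal: −8p + 4 = 2p + 1 ⇒ −10p = -3 ⇒ p = 3/10, and the value is (-8)·(3/10) + 4 = 8/5.
For Column: with q = P(b2), equating A's and B's payoffs gives −7q + 3 = 3q + 1 ⇒ q = 1/5.

8/5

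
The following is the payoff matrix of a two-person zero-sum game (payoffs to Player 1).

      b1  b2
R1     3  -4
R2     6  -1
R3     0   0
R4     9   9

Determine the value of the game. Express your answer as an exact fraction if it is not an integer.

9

Row minima: R1 → -4, R2 → -1, R3 → 0, R4 → 9; maximin = 9.
Column maxima: b1 → 9, b2 → 9; minimax = 9.
Since maximin = minimax = 9, there is a saddle point and the value is 9.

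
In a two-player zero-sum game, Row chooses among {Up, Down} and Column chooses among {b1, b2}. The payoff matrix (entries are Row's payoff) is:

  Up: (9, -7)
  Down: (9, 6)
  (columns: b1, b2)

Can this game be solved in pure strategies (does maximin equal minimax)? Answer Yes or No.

Row minima: Up → -7, Down → 6; maximin = 6.
Column maxima: b1 → 9, b2 → 6; minimax = 6.
maximin = minimax = 6, so a saddle point exists.

Yes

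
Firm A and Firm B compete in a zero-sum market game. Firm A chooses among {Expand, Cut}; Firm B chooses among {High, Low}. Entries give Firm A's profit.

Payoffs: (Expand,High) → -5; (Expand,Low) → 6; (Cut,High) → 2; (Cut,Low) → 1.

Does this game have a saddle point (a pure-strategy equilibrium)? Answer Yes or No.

No

Row minima: Expand → -5, Cut → 1; maximin = 1.
Column maxima: High → 2, Low → 6; minimax = 2.
1 ≠ 2, so no pure-strategy equilibrium exists.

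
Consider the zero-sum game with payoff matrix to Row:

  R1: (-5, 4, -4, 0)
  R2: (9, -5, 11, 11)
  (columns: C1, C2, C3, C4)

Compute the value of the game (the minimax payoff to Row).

11/23

Row minima: R1 → -5, R2 → -5; maximin = -5.
Column maxima: C1 → 9, C2 → 4, C3 → 11, C4 → 11; minimax = 4.
-5 ≠ 4, so there is no saddle point; optimal play is mixed.
C3 is strictly dominated by C1 (it gives Row strictly more in every row), so Column never plays it.
C4 is strictly dominated by C1 (it gives Row strictly more in every row), so Column never plays it.
On the remaining 2×2 (R1, R2 vs C1, C2):
Let Row play R1 with probability p. Expected payoff against C1: (-5)p + 9(1−p) = −14p + 9; against C2: 4p + (-5)(1−p) = 9p − 5.
Setting these equal: −14p + 9 = 9p − 5 ⇒ −23p = -14 ⇒ p = 14/23, and the value is (-14)·(14/23) + 9 = 11/23.
For Column: with q = P(C1), equating R1's and R2's payoffs gives −9q + 4 = 14q − 5 ⇒ q = 9/23.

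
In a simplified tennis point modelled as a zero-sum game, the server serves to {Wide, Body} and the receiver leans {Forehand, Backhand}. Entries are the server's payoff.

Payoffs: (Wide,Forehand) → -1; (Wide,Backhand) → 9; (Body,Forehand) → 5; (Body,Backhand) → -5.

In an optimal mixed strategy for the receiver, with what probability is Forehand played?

7/10

Row minima: Wide → -1, Body → -5; maximin = -1.
Column maxima: Forehand → 5, Backhand → 9; minimax = 5.
-1 ≠ 5, so there is no saddle point; optimal play is mixed.
Let the server play Wide with probability p. Expected payoff against Forehand: (-1)p + 5(1−p) = −6p + 5; against Backhand: 9p + (-5)(1−p) = 14p − 5.
Setting these equal: −6p + 5 = 14p − 5 ⇒ −20p = -10 ⇒ p = 1/2, and the value is (-6)·(1/2) + 5 = 2.
For the receiver: with q = P(Forehand), equating Wide's and Body's payoffs gives −10q + 9 = 10q − 5 ⇒ q = 7/10.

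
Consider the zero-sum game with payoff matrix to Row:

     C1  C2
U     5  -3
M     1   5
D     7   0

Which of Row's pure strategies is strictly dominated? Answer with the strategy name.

D gives a strictly higher payoff than U against every column: 7 > 5, 0 > -3.
So U is strictly dominated and Row never plays it.

U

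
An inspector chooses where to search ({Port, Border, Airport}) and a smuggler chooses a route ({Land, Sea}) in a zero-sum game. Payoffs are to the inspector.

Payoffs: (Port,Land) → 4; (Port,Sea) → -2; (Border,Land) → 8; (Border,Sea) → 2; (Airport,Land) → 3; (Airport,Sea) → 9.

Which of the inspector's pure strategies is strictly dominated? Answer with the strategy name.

Port

Border gives a strictly higher payoff than Port against every column: 8 > 4, 2 > -2.
So Port is strictly dominated and the inspector never plays it.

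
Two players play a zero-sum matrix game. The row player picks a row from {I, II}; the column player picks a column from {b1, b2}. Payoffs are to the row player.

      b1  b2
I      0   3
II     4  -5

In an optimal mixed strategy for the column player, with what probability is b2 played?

1/3

Row minima: I → 0, II → -5; maximin = 0.
Column maxima: b1 → 4, b2 → 3; minimax = 3.
0 ≠ 3, so there is no saddle point; optimal play is mixed.
Let the row player play I with probability p. Expected payoff against b1: 0p + 4(1−p) = −4p + 4; against b2: 3p + (-5)(1−p) = 8p − 5.
Setting these equal: −4p + 4 = 8p − 5 ⇒ −12p = -9 ⇒ p = 3/4, and the value is (-4)·(3/4) + 4 = 1.
For the column player: with q = P(b1), equating I's and II's payoffs gives −3q + 3 = 9q − 5 ⇒ q = 2/3.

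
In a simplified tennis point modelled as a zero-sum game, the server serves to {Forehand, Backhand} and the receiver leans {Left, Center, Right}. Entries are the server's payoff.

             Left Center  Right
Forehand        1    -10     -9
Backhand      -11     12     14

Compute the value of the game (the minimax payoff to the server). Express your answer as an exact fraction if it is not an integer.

Row minima: Forehand → -10, Backhand → -11; maximin = -10.
Column maxima: Left → 1, Center → 12, Right → 14; minimax = 1.
-10 ≠ 1, so there is no saddle point; optimal play is mixed.
Right is strictly dominated by Center (it gives the server strictly more in every row), so the receiver never plays it.
On the remaining 2×2 (Forehand, Backhand vs Left, Center):
Let the server play Forehand with probability p. Expected payoff against Left: 1p + (-11)(1−p) = 12p − 11; against Center: (-10)p + 12(1−p) = −22p + 12.
Setting these equal: 12p − 11 = −22p + 12 ⇒ 34p = 23 ⇒ p = 23/34, and the value is (12)·(23/34) − 11 = -49/17.
For the receiver: with q = P(Left), equating Forehand's and Backhand's payoffs gives 11q − 10 = −23q + 12 ⇒ q = 11/17.

-49/17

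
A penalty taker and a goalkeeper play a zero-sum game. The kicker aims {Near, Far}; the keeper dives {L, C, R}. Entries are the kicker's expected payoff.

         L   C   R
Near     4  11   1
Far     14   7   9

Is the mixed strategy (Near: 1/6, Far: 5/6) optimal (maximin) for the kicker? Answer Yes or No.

Against L this mix gives (1/6)·4 + (5/6)·14 = 37/3.
Against C this mix gives (1/6)·11 + (5/6)·7 = 23/3.
Against R this mix gives (1/6)·1 + (5/6)·9 = 23/3.
All of the keeper's active replies (C, R) yield 23/3, and no column does worse for the kicker. The mix makes the keeper indifferent and guarantees 23/3, so it is optimal.

Yes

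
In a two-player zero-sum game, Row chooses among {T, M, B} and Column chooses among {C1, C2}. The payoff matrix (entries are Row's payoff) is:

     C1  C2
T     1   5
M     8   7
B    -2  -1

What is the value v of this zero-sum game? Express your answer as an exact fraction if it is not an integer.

Row minima: T → 1, M → 7, B → -2; maximin = 7.
Column maxima: C1 → 8, C2 → 7; minimax = 7.
Since maximin = minimax = 7, there is a saddle point and the value is 7.

7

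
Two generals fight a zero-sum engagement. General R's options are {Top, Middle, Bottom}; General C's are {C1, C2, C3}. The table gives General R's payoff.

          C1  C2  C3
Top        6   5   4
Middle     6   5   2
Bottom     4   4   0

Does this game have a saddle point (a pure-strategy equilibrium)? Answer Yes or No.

Row minima: Top → 4, Middle → 2, Bottom → 0; maximin = 4.
Column maxima: C1 → 6, C2 → 5, C3 → 4; minimax = 4.
maximin = minimax = 4, so a saddle point exists.

Yes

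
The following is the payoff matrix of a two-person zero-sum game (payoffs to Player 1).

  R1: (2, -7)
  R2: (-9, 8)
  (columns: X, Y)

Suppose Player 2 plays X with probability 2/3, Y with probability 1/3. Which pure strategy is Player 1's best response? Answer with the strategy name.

Expected payoff of R1: (2/3)·2 + (1/3)·(-7) = -1.
Expected payoff of R2: (2/3)·(-9) + (1/3)·8 = -10/3.
The largest is -1, so Player 1's best response is R1.

R1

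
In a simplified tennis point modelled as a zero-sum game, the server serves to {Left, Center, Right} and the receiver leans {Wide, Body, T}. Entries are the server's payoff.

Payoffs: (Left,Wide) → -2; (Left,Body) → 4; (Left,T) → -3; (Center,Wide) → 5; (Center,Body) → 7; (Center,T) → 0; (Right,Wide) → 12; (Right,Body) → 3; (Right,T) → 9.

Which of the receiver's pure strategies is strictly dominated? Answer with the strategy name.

Wide

T holds the server's payoff strictly below Wide in every row: -3 < -2, 0 < 5, 9 < 12.
So Wide is strictly dominated for the receiver.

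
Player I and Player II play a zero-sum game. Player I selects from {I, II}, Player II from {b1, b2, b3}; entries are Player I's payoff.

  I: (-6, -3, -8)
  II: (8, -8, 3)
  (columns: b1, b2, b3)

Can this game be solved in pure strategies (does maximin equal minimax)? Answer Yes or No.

No

Row minima: I → -8, II → -8; maximin = -8.
Column maxima: b1 → 8, b2 → -3, b3 → 3; minimax = -3.
-8 ≠ -3, so no pure-strategy equilibrium exists.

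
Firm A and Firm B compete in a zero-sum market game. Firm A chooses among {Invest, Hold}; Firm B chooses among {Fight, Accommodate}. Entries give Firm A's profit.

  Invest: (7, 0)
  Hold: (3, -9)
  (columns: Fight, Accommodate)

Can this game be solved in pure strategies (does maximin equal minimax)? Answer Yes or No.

Row minima: Invest → 0, Hold → -9; maximin = 0.
Column maxima: Fight → 7, Accommodate → 0; minimax = 0.
maximin = minimax = 0, so a saddle point exists.

Yes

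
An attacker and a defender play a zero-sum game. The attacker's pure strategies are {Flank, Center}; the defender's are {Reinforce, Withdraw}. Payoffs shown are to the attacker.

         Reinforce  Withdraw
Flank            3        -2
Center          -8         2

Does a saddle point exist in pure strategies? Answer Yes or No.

Row minima: Flank → -2, Center → -8; maximin = -2.
Column maxima: Reinforce → 3, Withdraw → 2; minimax = 2.
-2 ≠ 2, so no pure-strategy equilibrium exists.

No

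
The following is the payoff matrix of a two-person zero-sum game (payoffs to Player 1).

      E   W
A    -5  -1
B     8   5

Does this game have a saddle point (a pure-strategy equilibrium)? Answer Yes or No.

Row minima: A → -5, B → 5; maximin = 5.
Column maxima: E → 8, W → 5; minimax = 5.
maximin = minimax = 5, so a saddle point exists.

Yes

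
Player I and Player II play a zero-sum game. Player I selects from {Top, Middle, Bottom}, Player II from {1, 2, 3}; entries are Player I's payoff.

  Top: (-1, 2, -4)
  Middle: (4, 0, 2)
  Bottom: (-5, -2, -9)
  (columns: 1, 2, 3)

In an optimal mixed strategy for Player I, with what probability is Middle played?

3/4

Row minima: Top → -4, Middle → 0, Bottom → -9; maximin = 0.
Column maxima: 1 → 4, 2 → 2, 3 → 2; minimax = 2.
0 ≠ 2, so there is no saddle point; optimal play is mixed.
Bottom is strictly dominated by Top, so Player I never plays it.
1 is strictly dominated by 3 (it gives Player I strictly more in every row), so Player II never plays it.
On the remaining 2×2 (Top, Middle vs 2, 3):
Let Player I play Top with probability p. Expected payoff against 2: 2p + 0(1−p) = 2p; against 3: (-4)p + 2(1−p) = −6p + 2.
Setting these equal: 2p = −6p + 2 ⇒ 8p = 2 ⇒ p = 1/4, and the value is (2)·(1/4) = 1/2.
For Player II: with q = P(2), equating Top's and Middle's payoffs gives 6q − 4 = −2q + 2 ⇒ q = 3/4.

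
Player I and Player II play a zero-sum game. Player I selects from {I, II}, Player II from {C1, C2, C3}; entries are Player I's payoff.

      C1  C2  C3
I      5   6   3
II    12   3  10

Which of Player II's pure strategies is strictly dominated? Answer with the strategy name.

C3 holds Player I's payoff strictly below C1 in every row: 3 < 5, 10 < 12.
So C1 is strictly dominated for Player II.

C1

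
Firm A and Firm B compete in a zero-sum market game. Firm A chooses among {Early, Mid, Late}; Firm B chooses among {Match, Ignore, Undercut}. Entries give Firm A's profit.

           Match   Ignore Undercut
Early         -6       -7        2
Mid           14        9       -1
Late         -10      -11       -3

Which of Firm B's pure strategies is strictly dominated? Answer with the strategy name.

Match

Ignore holds Firm A's payoff strictly below Match in every row: -7 < -6, 9 < 14, -11 < -10.
So Match is strictly dominated for Firm B.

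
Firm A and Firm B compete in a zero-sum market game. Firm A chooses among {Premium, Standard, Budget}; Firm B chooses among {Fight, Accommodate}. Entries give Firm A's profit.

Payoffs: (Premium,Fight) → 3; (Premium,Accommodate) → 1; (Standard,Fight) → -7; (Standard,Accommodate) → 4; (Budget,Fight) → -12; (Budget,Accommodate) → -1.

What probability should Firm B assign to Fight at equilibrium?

3/13

Row minima: Premium → 1, Standard → -7, Budget → -12; maximin = 1.
Column maxima: Fight → 3, Accommodate → 4; minimax = 3.
1 ≠ 3, so there is no saddle point; optimal play is mixed.
Budget is strictly dominated by Premium, so Firm A never plays it.
On the remaining 2×2 (Premium, Standard vs Fight, Accommodate):
Let Firm A play Premium with probability p. Expected payoff against Fight: 3p + (-7)(1−p) = 10p − 7; against Accommodate: 1p + 4(1−p) = −3p + 4.
Setting these equal: 10p − 7 = −3p + 4 ⇒ 13p = 11 ⇒ p = 11/13, and the value is (10)·(11/13) − 7 = 19/13.
For Firm B: with q = P(Fight), equating Premium's and Standard's payoffs gives 2q + 1 = −11q + 4 ⇒ q = 3/13.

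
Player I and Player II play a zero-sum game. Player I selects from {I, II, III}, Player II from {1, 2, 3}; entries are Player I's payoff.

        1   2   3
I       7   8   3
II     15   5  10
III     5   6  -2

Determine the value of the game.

Row minima: I → 3, II → 5, III → -2; maximin = 5.
Column maxima: 1 → 15, 2 → 8, 3 → 10; minimax = 8.
5 ≠ 8, so there is no saddle point; optimal play is mixed.
III is strictly dominated by I, so Player I never plays it.
1 is strictly dominated by 3 (it gives Player I strictly more in every row), so Player II never plays it.
On the remaining 2×2 (I, II vs 2, 3):
Let Player I play I with probability p. Expected payoff against 2: 8p + 5(1−p) = 3p + 5; against 3: 3p + 10(1−p) = −7p + 10.
Setting these equal: 3p + 5 = −7p + 10 ⇒ 10p = 5 ⇒ p = 1/2, and the value is (3)·(1/2) + 5 = 13/2.
For Player II: with q = P(2), equating I's and II's payoffs gives 5q + 3 = −5q + 10 ⇒ q = 7/10.

13/2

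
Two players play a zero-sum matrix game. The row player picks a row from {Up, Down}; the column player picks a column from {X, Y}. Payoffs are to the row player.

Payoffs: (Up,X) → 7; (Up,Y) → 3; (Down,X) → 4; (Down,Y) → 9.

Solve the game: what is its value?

17/3

Row minima: Up → 3, Down → 4; maximin = 4.
Column maxima: X → 7, Y → 9; minimax = 7.
4 ≠ 7, so there is no saddle point; optimal play is mixed.
Let the row player play Up with probability p. Expected payoff against X: 7p + 4(1−p) = 3p + 4; against Y: 3p + 9(1−p) = −6p + 9.
Setting these equal: 3p + 4 = −6p + 9 ⇒ 9p = 5 ⇒ p = 5/9, and the value is (3)·(5/9) + 4 = 17/3.
For the column player: with q = P(X), equating Up's and Down's payoffs gives 4q + 3 = −5q + 9 ⇒ q = 2/3.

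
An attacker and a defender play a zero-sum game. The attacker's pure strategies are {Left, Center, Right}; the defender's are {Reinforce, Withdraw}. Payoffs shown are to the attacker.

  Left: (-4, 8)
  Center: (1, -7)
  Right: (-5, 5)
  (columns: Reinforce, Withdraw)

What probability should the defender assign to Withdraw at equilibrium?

1/4

Row minima: Left → -4, Center → -7, Right → -5; maximin = -4.
Column maxima: Reinforce → 1, Withdraw → 8; minimax = 1.
-4 ≠ 1, so there is no saddle point; optimal play is mixed.
Right is strictly dominated by Left, so the attacker never plays it.
On the remaining 2×2 (Left, Center vs Reinforce, Withdraw):
Let the attacker play Left with probability p. Expected payoff against Reinforce: (-4)p + 1(1−p) = −5p + 1; against Withdraw: 8p + (-7)(1−p) = 15p − 7.
Setting these equal: −5p + 1 = 15p − 7 ⇒ −20p = -8 ⇒ p = 2/5, and the value is (-5)·(2/5) + 1 = -1.
For the defender: with q = P(Reinforce), equating Left's and Center's payoffs gives −12q + 8 = 8q − 7 ⇒ q = 3/4.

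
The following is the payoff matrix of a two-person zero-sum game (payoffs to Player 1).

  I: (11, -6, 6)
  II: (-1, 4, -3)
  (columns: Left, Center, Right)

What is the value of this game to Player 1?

6/19

Row minima: I → -6, II → -3; maximin = -3.
Column maxima: Left → 11, Center → 4, Right → 6; minimax = 4.
-3 ≠ 4, so there is no saddle point; optimal play is mixed.
Left is strictly dominated by Right (it gives Player 1 strictly more in every row), so Player 2 never plays it.
On the remaining 2×2 (I, II vs Center, Right):
Let Player 1 play I with probability p. Expected payoff against Center: (-6)p + 4(1−p) = −10p + 4; against Right: 6p + (-3)(1−p) = 9p − 3.
Setting these equal: −10p + 4 = 9p − 3 ⇒ −19p = -7 ⇒ p = 7/19, and the value is (-10)·(7/19) + 4 = 6/19.
For Player 2: with q = P(Center), equating I's and II's payoffs gives −12q + 6 = 7q − 3 ⇒ q = 9/19.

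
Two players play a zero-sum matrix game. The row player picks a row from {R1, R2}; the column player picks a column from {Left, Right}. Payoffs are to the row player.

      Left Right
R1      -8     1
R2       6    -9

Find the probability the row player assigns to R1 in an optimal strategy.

5/8

Row minima: R1 → -8, R2 → -9; maximin = -8.
Column maxima: Left → 6, Right → 1; minimax = 1.
-8 ≠ 1, so there is no saddle point; optimal play is mixed.
Let the row player play R1 with probability p. Expected payoff against Left: (-8)p + 6(1−p) = −14p + 6; against Right: 1p + (-9)(1−p) = 10p − 9.
Setting these equal: −14p + 6 = 10p − 9 ⇒ −24p = -15 ⇒ p = 5/8, and the value is (-14)·(5/8) + 6 = -11/4.
For the column player: with q = P(Left), equating R1's and R2's payoffs gives −9q + 1 = 15q − 9 ⇒ q = 5/12.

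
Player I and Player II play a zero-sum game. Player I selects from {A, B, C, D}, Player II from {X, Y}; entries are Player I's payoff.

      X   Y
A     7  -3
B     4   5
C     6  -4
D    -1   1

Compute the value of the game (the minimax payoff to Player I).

Row minima: A → -3, B → 4, C → -4, D → -1; maximin = 4.
Column maxima: X → 7, Y → 5; minimax = 5.
4 ≠ 5, so there is no saddle point; optimal play is mixed.
C is strictly dominated by A, so Player I never plays it.
D is strictly dominated by B, so Player I never plays it.
On the remaining 2×2 (A, B vs X, Y):
Let Player I play A with probability p. Expected payoff against X: 7p + 4(1−p) = 3p + 4; against Y: (-3)p + 5(1−p) = −8p + 5.
Setting these equal: 3p + 4 = −8p + 5 ⇒ 11p = 1 ⇒ p = 1/11, and the value is (3)·(1/11) + 4 = 47/11.
For Player II: with q = P(X), equating A's and B's payoffs gives 10q − 3 = −q + 5 ⇒ q = 8/11.

47/11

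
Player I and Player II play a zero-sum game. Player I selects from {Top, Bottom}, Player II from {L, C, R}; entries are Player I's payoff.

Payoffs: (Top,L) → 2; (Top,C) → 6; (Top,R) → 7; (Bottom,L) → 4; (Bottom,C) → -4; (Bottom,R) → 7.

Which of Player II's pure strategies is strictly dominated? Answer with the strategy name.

R

L holds Player I's payoff strictly below R in every row: 2 < 7, 4 < 7.
So R is strictly dominated for Player II.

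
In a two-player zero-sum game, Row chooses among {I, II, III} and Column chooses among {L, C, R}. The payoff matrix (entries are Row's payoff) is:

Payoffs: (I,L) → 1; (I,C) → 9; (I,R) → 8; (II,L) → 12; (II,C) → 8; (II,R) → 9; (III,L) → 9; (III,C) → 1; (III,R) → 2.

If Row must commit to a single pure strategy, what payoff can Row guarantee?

8

Row minima: I → 1, II → 8, III → 1.
The best of these is 8.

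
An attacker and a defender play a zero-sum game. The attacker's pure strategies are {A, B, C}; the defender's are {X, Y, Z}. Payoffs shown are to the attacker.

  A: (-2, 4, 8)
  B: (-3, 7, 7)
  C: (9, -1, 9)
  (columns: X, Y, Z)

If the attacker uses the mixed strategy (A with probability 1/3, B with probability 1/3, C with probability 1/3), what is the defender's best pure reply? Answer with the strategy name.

X

If the defender plays X, the attacker's expected payoff is (1/3)·(-2) + (1/3)·(-3) + (1/3)·9 = 4/3.
If the defender plays Y, the attacker's expected payoff is (1/3)·4 + (1/3)·7 + (1/3)·(-1) = 10/3.
If the defender plays Z, the attacker's expected payoff is (1/3)·8 + (1/3)·7 + (1/3)·9 = 8.
The defender minimizes the attacker's payoff; the smallest is 4/3, so the best response is X.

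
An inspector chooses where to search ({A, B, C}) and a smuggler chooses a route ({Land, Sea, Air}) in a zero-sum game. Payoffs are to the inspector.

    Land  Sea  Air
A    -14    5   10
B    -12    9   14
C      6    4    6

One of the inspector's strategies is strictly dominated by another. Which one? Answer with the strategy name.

B gives a strictly higher payoff than A against every column: -12 > -14, 9 > 5, 14 > 10.
So A is strictly dominated and the inspector never plays it.

A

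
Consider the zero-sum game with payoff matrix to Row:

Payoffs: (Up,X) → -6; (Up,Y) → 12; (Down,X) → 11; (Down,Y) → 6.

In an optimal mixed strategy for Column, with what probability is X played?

6/23

Row minima: Up → -6, Down → 6; maximin = 6.
Column maxima: X → 11, Y → 12; minimax = 11.
6 ≠ 11, so there is no saddle point; optimal play is mixed.
Let Row play Up with probability p. Expected payoff against X: (-6)p + 11(1−p) = −17p + 11; against Y: 12p + 6(1−p) = 6p + 6.
Setting these equal: −17p + 11 = 6p + 6 ⇒ −23p = -5 ⇒ p = 5/23, and the value is (-17)·(5/23) + 11 = 168/23.
For Column: with q = P(X), equating Up's and Down's payoffs gives −18q + 12 = 5q + 6 ⇒ q = 6/23.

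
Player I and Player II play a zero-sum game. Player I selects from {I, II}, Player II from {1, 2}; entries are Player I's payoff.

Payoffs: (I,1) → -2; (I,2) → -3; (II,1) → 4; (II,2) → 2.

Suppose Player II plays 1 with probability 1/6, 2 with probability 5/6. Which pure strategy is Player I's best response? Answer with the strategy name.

II

Expected payoff of I: (1/6)·(-2) + (5/6)·(-3) = -17/6.
Expected payoff of II: (1/6)·4 + (5/6)·2 = 7/3.
The largest is 7/3, so Player I's best response is II.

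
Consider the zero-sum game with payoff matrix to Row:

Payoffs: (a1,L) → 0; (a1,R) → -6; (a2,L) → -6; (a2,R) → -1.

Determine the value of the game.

-36/11

Row minima: a1 → -6, a2 → -6; maximin = -6.
Column maxima: L → 0, R → -1; minimax = -1.
-6 ≠ -1, so there is no saddle point; optimal play is mixed.
Let Row play a1 with probability p. Expected payoff against L: 0p + (-6)(1−p) = 6p − 6; against R: (-6)p + (-1)(1−p) = −5p − 1.
Setting these equal: 6p − 6 = −5p − 1 ⇒ 11p = 5 ⇒ p = 5/11, and the value is (6)·(5/11) − 6 = -36/11.
For Column: with q = P(L), equating a1's and a2's payoffs gives 6q − 6 = −5q − 1 ⇒ q = 5/11.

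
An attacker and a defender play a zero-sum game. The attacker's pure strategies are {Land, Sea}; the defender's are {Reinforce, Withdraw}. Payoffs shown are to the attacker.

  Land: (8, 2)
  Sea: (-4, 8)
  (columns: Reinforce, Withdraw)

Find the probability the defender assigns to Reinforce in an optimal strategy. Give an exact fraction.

1/3

Row minima: Land → 2, Sea → -4; maximin = 2.
Column maxima: Reinforce → 8, Withdraw → 8; minimax = 8.
2 ≠ 8, so there is no saddle point; optimal play is mixed.
Let the attacker play Land with probability p. Expected payoff against Reinforce: 8p + (-4)(1−p) = 12p − 4; against Withdraw: 2p + 8(1−p) = −6p + 8.
Setting these equal: 12p − 4 = −6p + 8 ⇒ 18p = 12 ⇒ p = 2/3, and the value is (12)·(2/3) − 4 = 4.
For the defender: with q = P(Reinforce), equating Land's and Sea's payoffs gives 6q + 2 = −12q + 8 ⇒ q = 1/3.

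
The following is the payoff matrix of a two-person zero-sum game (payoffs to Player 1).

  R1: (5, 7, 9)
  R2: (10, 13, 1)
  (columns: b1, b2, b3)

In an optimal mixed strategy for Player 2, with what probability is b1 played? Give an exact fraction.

Row minima: R1 → 5, R2 → 1; maximin = 5.
Column maxima: b1 → 10, b2 → 13, b3 → 9; minimax = 9.
5 ≠ 9, so there is no saddle point; optimal play is mixed.
b2 is strictly dominated by b1 (it gives Player 1 strictly more in every row), so Player 2 never plays it.
On the remaining 2×2 (R1, R2 vs b1, b3):
Let Player 1 play R1 with probability p. Expected payoff against b1: 5p + 10(1−p) = −5p + 10; against b3: 9p + 1(1−p) = 8p + 1.
Setting these equal: −5p + 10 = 8p + 1 ⇒ −13p = -9 ⇒ p = 9/13, and the value is (-5)·(9/13) + 10 = 85/13.
For Player 2: with q = P(b1), equating R1's and R2's payoffs gives −4q + 9 = 9q + 1 ⇒ q = 8/13.

8/13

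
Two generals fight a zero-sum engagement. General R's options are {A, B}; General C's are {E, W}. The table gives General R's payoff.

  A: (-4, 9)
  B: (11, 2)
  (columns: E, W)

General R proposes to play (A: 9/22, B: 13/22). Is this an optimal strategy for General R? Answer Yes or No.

Yes

Against E this mix gives (9/22)·(-4) + (13/22)·11 = 107/22.
Against W this mix gives (9/22)·9 + (13/22)·2 = 107/22.
All of General C's active replies (E, W) yield 107/22, and no column does worse for General R. The mix makes General C indifferent and guarantees 107/22, so it is optimal.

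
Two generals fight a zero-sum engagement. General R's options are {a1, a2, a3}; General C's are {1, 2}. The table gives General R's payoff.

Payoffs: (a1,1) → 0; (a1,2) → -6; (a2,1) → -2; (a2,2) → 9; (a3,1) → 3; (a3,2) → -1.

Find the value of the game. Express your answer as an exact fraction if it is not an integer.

5/3

Row minima: a1 → -6, a2 → -2, a3 → -1; maximin = -1.
Column maxima: 1 → 3, 2 → 9; minimax = 3.
-1 ≠ 3, so there is no saddle point; optimal play is mixed.
a1 is strictly dominated by a3, so General R never plays it.
On the remaining 2×2 (a2, a3 vs 1, 2):
Let General R play a2 with probability p. Expected payoff against 1: (-2)p + 3(1−p) = −5p + 3; against 2: 9p + (-1)(1−p) = 10p − 1.
Setting these equal: −5p + 3 = 10p − 1 ⇒ −15p = -4 ⇒ p = 4/15, and the value is (-5)·(4/15) + 3 = 5/3.
For General C: with q = P(1), equating a2's and a3's payoffs gives −11q + 9 = 4q − 1 ⇒ q = 2/3.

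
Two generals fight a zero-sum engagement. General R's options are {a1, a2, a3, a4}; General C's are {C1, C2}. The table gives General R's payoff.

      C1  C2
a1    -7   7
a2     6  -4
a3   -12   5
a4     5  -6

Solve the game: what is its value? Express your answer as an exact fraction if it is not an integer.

7/12

Row minima: a1 → -7, a2 → -4, a3 → -12, a4 → -6; maximin = -4.
Column maxima: C1 → 6, C2 → 7; minimax = 6.
-4 ≠ 6, so there is no saddle point; optimal play is mixed.
a3 is strictly dominated by a1, so General R never plays it.
a4 is strictly dominated by a2, so General R never plays it.
On the remaining 2×2 (a1, a2 vs C1, C2):
Let General R play a1 with probability p. Expected payoff against C1: (-7)p + 6(1−p) = −13p + 6; against C2: 7p + (-4)(1−p) = 11p − 4.
Setting these equal: −13p + 6 = 11p − 4 ⇒ −24p = -10 ⇒ p = 5/12, and the value is (-13)·(5/12) + 6 = 7/12.
For General C: with q = P(C1), equating a1's and a2's payoffs gives −14q + 7 = 10q − 4 ⇒ q = 11/24.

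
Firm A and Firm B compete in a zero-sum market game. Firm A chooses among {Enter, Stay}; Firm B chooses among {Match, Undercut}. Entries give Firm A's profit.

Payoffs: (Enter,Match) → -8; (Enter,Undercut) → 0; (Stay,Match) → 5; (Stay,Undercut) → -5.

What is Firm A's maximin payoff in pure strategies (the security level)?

Row minima: Enter → -8, Stay → -5.
The best of these is -5.

-5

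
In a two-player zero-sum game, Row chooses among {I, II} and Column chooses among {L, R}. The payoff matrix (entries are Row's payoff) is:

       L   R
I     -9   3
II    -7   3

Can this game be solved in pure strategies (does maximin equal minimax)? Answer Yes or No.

Row minima: I → -9, II → -7; maximin = -7.
Column maxima: L → -7, R → 3; minimax = -7.
maximin = minimax = -7, so a saddle point exists.

Yes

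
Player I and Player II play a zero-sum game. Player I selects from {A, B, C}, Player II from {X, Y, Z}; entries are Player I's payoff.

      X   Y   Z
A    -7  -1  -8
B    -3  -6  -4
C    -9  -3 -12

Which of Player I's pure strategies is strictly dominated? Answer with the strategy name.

C

A gives a strictly higher payoff than C against every column: -7 > -9, -1 > -3, -8 > -12.
So C is strictly dominated and Player I never plays it.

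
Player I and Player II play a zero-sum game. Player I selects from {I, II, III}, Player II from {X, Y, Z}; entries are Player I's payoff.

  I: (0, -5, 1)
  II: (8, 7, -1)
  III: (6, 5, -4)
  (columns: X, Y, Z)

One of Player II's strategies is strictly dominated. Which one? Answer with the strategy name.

X

Y holds Player I's payoff strictly below X in every row: -5 < 0, 7 < 8, 5 < 6.
So X is strictly dominated for Player II.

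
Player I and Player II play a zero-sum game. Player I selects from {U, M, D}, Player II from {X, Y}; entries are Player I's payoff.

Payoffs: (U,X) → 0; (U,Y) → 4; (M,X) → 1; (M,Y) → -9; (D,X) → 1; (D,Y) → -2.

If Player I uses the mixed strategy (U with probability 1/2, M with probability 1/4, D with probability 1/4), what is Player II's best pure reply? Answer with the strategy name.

If Player II plays X, Player I's expected payoff is (1/2)·0 + (1/4)·1 + (1/4)·1 = 1/2.
If Player II plays Y, Player I's expected payoff is (1/2)·4 + (1/4)·(-9) + (1/4)·(-2) = -3/4.
Player II minimizes Player I's payoff; the smallest is -3/4, so the best response is Y.

Y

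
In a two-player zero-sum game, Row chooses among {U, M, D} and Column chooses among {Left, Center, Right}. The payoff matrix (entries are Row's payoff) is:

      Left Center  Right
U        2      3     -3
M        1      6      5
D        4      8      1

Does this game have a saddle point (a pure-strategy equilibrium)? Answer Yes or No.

No

Row minima: U → -3, M → 1, D → 1; maximin = 1.
Column maxima: Left → 4, Center → 8, Right → 5; minimax = 4.
1 ≠ 4, so no pure-strategy equilibrium exists.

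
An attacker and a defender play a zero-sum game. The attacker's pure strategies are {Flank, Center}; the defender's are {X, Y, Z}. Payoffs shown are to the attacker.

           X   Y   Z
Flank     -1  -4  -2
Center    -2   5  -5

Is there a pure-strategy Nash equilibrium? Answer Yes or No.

No

Row minima: Flank → -4, Center → -5; maximin = -4.
Column maxima: X → -1, Y → 5, Z → -2; minimax = -2.
-4 ≠ -2, so no pure-strategy equilibrium exists.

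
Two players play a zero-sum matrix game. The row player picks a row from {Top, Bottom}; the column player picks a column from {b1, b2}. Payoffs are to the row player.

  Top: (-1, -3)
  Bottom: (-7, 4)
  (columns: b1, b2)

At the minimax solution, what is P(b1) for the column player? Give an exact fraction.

Row minima: Top → -3, Bottom → -7; maximin = -3.
Column maxima: b1 → -1, b2 → 4; minimax = -1.
-3 ≠ -1, so there is no saddle point; optimal play is mixed.
Let the row player play Top with probability p. Expected payoff against b1: (-1)p + (-7)(1−p) = 6p − 7; against b2: (-3)p + 4(1−p) = −7p + 4.
Setting these equal: 6p − 7 = −7p + 4 ⇒ 13p = 11 ⇒ p = 11/13, and the value is (6)·(11/13) − 7 = -25/13.
For the column player: with q = P(b1), equating Top's and Bottom's payoffs gives 2q − 3 = −11q + 4 ⇒ q = 7/13.

7/13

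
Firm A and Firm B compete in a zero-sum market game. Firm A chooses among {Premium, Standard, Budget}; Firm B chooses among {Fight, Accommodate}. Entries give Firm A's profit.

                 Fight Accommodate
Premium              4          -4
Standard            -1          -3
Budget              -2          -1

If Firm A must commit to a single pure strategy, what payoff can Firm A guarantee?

-2

Row minima: Premium → -4, Standard → -3, Budget → -2.
The best of these is -2.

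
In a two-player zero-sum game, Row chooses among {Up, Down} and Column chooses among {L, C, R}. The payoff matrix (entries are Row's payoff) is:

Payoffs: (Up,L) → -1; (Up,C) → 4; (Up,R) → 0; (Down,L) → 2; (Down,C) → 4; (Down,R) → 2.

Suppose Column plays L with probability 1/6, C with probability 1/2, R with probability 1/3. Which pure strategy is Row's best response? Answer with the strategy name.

Down

Expected payoff of Up: (1/6)·(-1) + (1/2)·4 + (1/3)·0 = 11/6.
Expected payoff of Down: (1/6)·2 + (1/2)·4 + (1/3)·2 = 3.
The largest is 3, so Row's best response is Down.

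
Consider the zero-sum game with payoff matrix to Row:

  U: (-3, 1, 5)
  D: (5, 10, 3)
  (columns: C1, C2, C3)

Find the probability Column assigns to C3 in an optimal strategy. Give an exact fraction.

4/5

Row minima: U → -3, D → 3; maximin = 3.
Column maxima: C1 → 5, C2 → 10, C3 → 5; minimax = 5.
3 ≠ 5, so there is no saddle point; optimal play is mixed.
C2 is strictly dominated by C1 (it gives Row strictly more in every row), so Column never plays it.
On the remaining 2×2 (U, D vs C1, C3):
Let Row play U with probability p. Expected payoff against C1: (-3)p + 5(1−p) = −8p + 5; against C3: 5p + 3(1−p) = 2p + 3.
Setting these equal: −8p + 5 = 2p + 3 ⇒ −10p = -2 ⇒ p = 1/5, and the value is (-8)·(1/5) + 5 = 17/5.
For Column: with q = P(C1), equating U's and D's payoffs gives −8q + 5 = 2q + 3 ⇒ q = 1/5.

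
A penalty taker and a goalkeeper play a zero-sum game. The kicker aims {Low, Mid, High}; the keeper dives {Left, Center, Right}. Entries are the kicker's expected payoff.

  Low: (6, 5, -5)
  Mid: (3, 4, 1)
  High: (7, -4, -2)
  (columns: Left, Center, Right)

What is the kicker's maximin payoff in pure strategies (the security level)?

1

Row minima: Low → -5, Mid → 1, High → -4.
The best of these is 1.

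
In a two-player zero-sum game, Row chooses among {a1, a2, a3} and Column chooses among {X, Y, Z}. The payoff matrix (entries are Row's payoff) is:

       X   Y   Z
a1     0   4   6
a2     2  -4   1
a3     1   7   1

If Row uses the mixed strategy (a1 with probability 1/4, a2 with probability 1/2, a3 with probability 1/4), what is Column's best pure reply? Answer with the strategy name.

Y

If Column plays X, Row's expected payoff is (1/4)·0 + (1/2)·2 + (1/4)·1 = 5/4.
If Column plays Y, Row's expected payoff is (1/4)·4 + (1/2)·(-4) + (1/4)·7 = 3/4.
If Column plays Z, Row's expected payoff is (1/4)·6 + (1/2)·1 + (1/4)·1 = 9/4.
Column minimizes Row's payoff; the smallest is 3/4, so the best response is Y.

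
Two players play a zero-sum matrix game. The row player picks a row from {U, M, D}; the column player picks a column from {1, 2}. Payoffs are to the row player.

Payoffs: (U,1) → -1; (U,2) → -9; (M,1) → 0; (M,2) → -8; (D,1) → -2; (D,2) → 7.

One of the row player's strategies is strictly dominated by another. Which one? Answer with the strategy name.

M gives a strictly higher payoff than U against every column: 0 > -1, -8 > -9.
So U is strictly dominated and the row player never plays it.

U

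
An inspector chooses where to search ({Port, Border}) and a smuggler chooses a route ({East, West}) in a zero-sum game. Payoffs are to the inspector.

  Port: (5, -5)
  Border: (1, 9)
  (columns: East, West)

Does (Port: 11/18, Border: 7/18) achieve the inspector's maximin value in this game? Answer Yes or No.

No

Against East this mix gives (11/18)·5 + (7/18)·1 = 31/9.
Against West this mix gives (11/18)·(-5) + (7/18)·9 = 4/9.
The smuggler will play West, holding the inspector to 4/9. Shifting weight toward the row that does better against West would raise this floor (the equalizing mix achieves 25/9 against both West and East), so the proposed strategy is not optimal.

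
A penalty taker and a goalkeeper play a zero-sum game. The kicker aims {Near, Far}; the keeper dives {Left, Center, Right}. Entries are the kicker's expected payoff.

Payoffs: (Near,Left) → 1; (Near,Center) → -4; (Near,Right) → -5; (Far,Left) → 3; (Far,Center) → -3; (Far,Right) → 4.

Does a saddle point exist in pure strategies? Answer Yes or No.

Yes

Row minima: Near → -5, Far → -3; maximin = -3.
Column maxima: Left → 3, Center → -3, Right → 4; minimax = -3.
maximin = minimax = -3, so a saddle point exists.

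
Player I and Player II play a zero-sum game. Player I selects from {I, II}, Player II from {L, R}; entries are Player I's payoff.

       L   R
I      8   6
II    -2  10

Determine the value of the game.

46/7

Row minima: I → 6, II → -2; maximin = 6.
Column maxima: L → 8, R → 10; minimax = 8.
6 ≠ 8, so there is no saddle point; optimal play is mixed.
Let Player I play I with probability p. Expected payoff against L: 8p + (-2)(1−p) = 10p − 2; against R: 6p + 10(1−p) = −4p + 10.
Setting these equal: 10p − 2 = −4p + 10 ⇒ 14p = 12 ⇒ p = 6/7, and the value is (10)·(6/7) − 2 = 46/7.
For Player II: with q = P(L), equating I's and II's payoffs gives 2q + 6 = −12q + 10 ⇒ q = 2/7.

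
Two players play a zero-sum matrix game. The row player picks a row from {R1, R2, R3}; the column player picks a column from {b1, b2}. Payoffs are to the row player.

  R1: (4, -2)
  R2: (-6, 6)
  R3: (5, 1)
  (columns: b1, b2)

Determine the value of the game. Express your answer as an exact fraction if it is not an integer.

Row minima: R1 → -2, R2 → -6, R3 → 1; maximin = 1.
Column maxima: b1 → 5, b2 → 6; minimax = 5.
1 ≠ 5, so there is no saddle point; optimal play is mixed.
R1 is strictly dominated by R3, so the row player never plays it.
On the remaining 2×2 (R2, R3 vs b1, b2):
Let the row player play R2 with probability p. Expected payoff against b1: (-6)p + 5(1−p) = −11p + 5; against b2: 6p + 1(1−p) = 5p + 1.
Setting these equal: −11p + 5 = 5p + 1 ⇒ −16p = -4 ⇒ p = 1/4, and the value is (-11)·(1/4) + 5 = 9/4.
For the column player: with q = P(b1), equating R2's and R3's payoffs gives −12q + 6 = 4q + 1 ⇒ q = 5/16.

9/4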